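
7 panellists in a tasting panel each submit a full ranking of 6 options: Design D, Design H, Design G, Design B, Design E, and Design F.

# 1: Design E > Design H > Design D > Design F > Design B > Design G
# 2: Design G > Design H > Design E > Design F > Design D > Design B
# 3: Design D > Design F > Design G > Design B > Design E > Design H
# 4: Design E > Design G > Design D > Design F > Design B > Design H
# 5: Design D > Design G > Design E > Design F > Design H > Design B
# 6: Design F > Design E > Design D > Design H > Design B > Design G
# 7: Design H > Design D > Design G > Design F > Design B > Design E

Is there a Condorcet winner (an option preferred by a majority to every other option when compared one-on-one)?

No

Head-to-head results (7 voters total):
Design D vs Design H: Design D wins 4–3.
Design D vs Design G: Design D wins 5–2.
Design D vs Design B: Design D wins 7–0.
Design D vs Design E: Design E wins 4–3.
Design D vs Design F: Design D wins 5–2.
Design H vs Design G: Design G wins 4–3.
Design H vs Design B: Design H wins 5–2.
Design H vs Design E: Design E wins 5–2.
Design H vs Design F: Design F wins 4–3.
Design G vs Design B: Design G wins 5–2.
Design G vs Design E: Design G wins 4–3.
Design G vs Design F: Design G wins 4–3.
Design B vs Design E: Design E wins 5–2.
Design B vs Design F: Design F wins 7–0.
Design E vs Design F: Design E wins 4–3.
No candidate beats all others: Design D beats Design G beats Design E beats Design D, a majority cycle.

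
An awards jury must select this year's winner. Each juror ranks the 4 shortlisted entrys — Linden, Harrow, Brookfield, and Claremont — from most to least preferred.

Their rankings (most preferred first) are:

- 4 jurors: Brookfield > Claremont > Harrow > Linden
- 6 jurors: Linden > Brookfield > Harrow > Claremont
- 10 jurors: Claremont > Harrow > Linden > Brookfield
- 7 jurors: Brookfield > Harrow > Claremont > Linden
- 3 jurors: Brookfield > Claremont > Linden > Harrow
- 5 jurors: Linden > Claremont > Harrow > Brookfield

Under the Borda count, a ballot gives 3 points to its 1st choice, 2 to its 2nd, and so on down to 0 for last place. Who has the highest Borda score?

Claremont

Borda scores:
  Linden: 4·0 + 6·3 + 10·1 + 7·0 + 3·1 + 5·3 = 46
  Harrow: 4·1 + 6·1 + 10·2 + 7·2 + 3·0 + 5·1 = 49
  Brookfield: 4·3 + 6·2 + 10·0 + 7·3 + 3·3 + 5·0 = 54
  Claremont: 4·2 + 6·0 + 10·3 + 7·1 + 3·2 + 5·2 = 61
Claremont has the highest total.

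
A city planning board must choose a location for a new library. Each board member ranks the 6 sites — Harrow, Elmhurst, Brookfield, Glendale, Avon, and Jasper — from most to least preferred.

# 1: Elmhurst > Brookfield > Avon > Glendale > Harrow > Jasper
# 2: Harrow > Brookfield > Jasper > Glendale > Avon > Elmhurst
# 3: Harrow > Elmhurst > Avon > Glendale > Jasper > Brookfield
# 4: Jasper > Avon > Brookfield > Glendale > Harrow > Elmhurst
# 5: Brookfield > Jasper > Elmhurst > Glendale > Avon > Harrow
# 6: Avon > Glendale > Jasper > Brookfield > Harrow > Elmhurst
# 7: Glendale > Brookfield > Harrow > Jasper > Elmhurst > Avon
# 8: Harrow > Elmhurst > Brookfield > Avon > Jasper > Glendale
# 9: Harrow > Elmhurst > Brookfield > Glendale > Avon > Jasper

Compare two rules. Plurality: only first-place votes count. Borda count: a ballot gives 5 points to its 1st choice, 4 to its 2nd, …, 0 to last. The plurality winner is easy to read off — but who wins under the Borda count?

Plurality first-place counts: Harrow 4, Elmhurst 1, Brookfield 1, Glendale 1, Avon 1, Jasper 1 → Harrow.
Borda totals: Harrow 26, Elmhurst 21, Brookfield 28, Glendale 21, Avon 20, Jasper 19 → Brookfield.

Brookfield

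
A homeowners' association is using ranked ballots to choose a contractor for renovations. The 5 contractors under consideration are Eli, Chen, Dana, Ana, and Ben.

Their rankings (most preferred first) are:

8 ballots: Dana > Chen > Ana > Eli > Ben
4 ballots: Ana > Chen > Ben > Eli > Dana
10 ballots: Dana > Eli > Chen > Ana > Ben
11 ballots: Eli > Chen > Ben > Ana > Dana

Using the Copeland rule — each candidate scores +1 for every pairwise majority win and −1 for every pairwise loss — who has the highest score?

Dana

Pairwise results:
  Eli vs Chen: Eli wins 21–12.
  Eli vs Dana: Dana wins 18–15.
  Eli vs Ana: Eli wins 21–12.
  Eli vs Ben: Eli wins 29–4.
  Chen vs Dana: Dana wins 18–15.
  Chen vs Ana: Chen wins 29–4.
  Chen vs Ben: Chen wins 33–0.
  Dana vs Ana: Dana wins 18–15.
  Dana vs Ben: Dana wins 18–15.
  Ana vs Ben: Ana wins 22–11.
Copeland scores (wins − losses):
  Eli: 3 − 1 = 2
  Chen: 2 − 2 = 0
  Dana: 4 − 0 = 4
  Ana: 1 − 3 = -2
  Ben: 0 − 4 = -4
Dana has the best Copeland score.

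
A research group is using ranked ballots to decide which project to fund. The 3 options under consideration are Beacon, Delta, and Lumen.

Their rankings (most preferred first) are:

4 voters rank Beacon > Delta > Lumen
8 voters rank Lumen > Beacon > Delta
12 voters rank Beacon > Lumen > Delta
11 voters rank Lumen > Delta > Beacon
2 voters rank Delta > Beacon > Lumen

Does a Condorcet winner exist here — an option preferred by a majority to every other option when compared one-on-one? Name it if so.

Lumen

Head-to-head results (37 voters total):
Beacon vs Delta: Beacon wins 24–13.
Beacon vs Lumen: Lumen wins 19–18.
Delta vs Lumen: Lumen wins 31–6.
Lumen beats each rival — Beacon (19–18), Delta (31–6) — so Lumen is the Condorcet winner.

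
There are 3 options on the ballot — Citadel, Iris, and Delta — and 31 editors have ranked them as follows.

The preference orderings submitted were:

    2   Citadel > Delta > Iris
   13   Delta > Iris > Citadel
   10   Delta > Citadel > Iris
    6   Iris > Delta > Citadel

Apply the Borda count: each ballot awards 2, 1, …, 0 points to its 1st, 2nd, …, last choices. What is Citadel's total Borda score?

Borda scores:
  Citadel: 2·2 + 13·0 + 10·1 + 6·0 = 14
  Iris: 2·0 + 13·1 + 10·0 + 6·2 = 25
  Delta: 2·1 + 13·2 + 10·2 + 6·1 = 54

14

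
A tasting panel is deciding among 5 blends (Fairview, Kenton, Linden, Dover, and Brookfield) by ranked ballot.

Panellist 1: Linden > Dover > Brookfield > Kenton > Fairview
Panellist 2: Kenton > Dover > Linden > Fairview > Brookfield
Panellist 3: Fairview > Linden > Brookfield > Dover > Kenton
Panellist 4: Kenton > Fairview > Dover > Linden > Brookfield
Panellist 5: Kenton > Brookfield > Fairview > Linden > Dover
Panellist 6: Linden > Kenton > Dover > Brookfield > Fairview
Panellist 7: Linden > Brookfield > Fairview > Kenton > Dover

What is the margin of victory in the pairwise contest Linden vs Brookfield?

5

Ballots ranking Linden above Brookfield: 6.
Ballots ranking Brookfield above Linden: 1.
Linden wins 6–1, a margin of 5.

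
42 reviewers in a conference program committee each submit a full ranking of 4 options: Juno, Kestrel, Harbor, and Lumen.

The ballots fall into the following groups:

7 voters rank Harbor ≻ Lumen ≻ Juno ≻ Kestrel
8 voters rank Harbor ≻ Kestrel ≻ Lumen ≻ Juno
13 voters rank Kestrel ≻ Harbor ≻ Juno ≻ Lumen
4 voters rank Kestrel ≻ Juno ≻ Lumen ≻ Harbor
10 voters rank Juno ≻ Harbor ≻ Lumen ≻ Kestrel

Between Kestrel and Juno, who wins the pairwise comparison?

Ballots ranking Kestrel above Juno: 8+13+4 = 25.
Ballots ranking Juno above Kestrel: 7+10 = 17.
Kestrel wins the head-to-head, 25–17.

Kestrel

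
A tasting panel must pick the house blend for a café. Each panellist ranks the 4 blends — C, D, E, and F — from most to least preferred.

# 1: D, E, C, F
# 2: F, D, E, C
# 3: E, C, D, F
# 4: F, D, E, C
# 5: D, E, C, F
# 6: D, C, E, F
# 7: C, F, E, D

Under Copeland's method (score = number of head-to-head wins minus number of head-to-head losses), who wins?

Pairwise results:
  C vs D: D wins 5–2.
  C vs E: E wins 5–2.
  C vs F: C wins 5–2.
  D vs E: D wins 5–2.
  D vs F: D wins 4–3.
  E vs F: E wins 4–3.
Copeland scores (wins − losses):
  C: 1 − 2 = -1
  D: 3 − 0 = 3
  E: 2 − 1 = 1
  F: 0 − 3 = -3
D has the best Copeland score.

D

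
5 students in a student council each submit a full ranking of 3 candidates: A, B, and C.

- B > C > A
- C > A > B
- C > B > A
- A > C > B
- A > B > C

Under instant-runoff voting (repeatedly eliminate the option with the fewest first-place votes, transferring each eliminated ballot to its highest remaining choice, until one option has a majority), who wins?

Round 1: A 2, C 2, B 1. B has the fewest and is eliminated.
Round 2: C 3, A 2. C has a majority.

C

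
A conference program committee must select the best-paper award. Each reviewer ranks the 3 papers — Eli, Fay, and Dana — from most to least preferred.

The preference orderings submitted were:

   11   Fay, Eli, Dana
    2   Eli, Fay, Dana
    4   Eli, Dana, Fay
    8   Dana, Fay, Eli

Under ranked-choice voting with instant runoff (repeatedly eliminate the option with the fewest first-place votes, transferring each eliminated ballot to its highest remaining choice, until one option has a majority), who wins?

Fay

Round 1: Fay 11, Dana 8, Eli 6. Eli has the fewest and is eliminated.
Round 2: Fay 13, Dana 12. Fay has a majority.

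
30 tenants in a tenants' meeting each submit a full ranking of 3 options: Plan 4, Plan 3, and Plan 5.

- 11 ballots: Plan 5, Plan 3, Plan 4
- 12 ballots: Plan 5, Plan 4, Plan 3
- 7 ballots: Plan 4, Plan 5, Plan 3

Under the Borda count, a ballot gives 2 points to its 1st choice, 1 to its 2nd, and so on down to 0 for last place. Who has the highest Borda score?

Borda scores:
  Plan 4: 11·0 + 12·1 + 7·2 = 26
  Plan 3: 11·1 + 12·0 + 7·0 = 11
  Plan 5: 11·2 + 12·2 + 7·1 = 53
Plan 5 has the highest total.

Plan 5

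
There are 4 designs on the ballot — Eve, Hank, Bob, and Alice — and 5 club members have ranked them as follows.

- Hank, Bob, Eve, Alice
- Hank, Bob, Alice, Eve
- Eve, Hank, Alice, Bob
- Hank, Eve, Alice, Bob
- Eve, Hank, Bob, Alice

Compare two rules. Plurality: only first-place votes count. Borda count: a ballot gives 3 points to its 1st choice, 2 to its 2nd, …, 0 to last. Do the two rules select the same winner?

Plurality first-place counts: Eve 2, Hank 3, Bob 0, Alice 0 → Hank.
Borda totals: Eve 9, Hank 13, Bob 5, Alice 3 → Hank.
The two rules agree on Hank.

Yes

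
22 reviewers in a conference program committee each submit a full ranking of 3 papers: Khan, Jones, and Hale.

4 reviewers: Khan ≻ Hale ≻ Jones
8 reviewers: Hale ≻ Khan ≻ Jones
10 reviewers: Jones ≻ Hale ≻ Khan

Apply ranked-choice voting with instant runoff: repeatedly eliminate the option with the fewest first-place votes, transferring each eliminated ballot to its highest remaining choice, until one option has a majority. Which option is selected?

Round 1: Jones 10, Hale 8, Khan 4. Khan has the fewest and is eliminated.
Round 2: Hale 12, Jones 10. Hale has a majority.

Hale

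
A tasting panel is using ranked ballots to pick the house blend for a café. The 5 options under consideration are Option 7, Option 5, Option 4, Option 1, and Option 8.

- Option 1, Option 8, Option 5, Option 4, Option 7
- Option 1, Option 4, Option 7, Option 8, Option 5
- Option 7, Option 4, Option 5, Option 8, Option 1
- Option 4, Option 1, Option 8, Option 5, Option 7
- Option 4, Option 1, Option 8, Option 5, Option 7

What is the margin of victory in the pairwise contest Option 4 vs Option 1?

Ballots ranking Option 4 above Option 1: 3.
Ballots ranking Option 1 above Option 4: 2.
Option 4 wins 3–2, a margin of 1.

1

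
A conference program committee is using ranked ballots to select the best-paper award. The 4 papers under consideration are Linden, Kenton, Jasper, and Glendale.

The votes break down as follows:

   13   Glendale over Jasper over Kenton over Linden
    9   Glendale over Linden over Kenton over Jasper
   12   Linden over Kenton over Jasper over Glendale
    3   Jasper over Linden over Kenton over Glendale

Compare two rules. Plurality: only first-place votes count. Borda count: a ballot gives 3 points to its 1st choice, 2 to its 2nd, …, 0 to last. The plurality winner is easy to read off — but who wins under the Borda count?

Plurality first-place counts: Linden 12, Kenton 0, Jasper 3, Glendale 22 → Glendale.
Borda totals: Linden 60, Kenton 49, Jasper 47, Glendale 66 → Glendale.

Glendale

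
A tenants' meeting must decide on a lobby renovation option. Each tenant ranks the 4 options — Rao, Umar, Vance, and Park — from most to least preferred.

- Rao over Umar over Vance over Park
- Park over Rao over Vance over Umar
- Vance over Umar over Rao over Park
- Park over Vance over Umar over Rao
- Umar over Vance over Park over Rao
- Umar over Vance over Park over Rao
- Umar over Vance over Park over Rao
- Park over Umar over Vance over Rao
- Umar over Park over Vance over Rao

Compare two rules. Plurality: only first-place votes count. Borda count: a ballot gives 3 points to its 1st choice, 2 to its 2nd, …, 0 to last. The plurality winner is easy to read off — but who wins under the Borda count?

Plurality first-place counts: Rao 1, Umar 4, Vance 1, Park 3 → Umar.
Borda totals: Rao 6, Umar 19, Vance 15, Park 14 → Umar.

Umar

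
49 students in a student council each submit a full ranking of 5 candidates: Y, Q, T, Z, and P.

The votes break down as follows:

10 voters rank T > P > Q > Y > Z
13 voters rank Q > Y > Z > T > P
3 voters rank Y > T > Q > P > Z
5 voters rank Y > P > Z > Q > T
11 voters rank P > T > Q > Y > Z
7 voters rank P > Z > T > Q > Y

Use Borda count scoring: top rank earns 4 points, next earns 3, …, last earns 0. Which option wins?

P

Borda scores:
  Y: 10·1 + 13·3 + 3·4 + 5·4 + 11·1 + 7·0 = 92
  Q: 10·2 + 13·4 + 3·2 + 5·1 + 11·2 + 7·1 = 112
  T: 10·4 + 13·1 + 3·3 + 5·0 + 11·3 + 7·2 = 109
  Z: 10·0 + 13·2 + 3·0 + 5·2 + 11·0 + 7·3 = 57
  P: 10·3 + 13·0 + 3·1 + 5·3 + 11·4 + 7·4 = 120
P has the highest total.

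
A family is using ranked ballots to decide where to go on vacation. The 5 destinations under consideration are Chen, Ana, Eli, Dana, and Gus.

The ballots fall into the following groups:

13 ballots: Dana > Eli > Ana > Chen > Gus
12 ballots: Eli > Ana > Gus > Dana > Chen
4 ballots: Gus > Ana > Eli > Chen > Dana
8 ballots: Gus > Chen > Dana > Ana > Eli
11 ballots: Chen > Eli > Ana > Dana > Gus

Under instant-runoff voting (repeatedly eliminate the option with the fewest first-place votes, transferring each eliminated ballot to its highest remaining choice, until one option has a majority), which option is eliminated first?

Round 1: Dana 13, Eli 12, Gus 12, Chen 11, Ana 0. Ana has the fewest and is eliminated.
Round 2: Dana 13, Eli 12, Gus 12, Chen 11. Chen has the fewest and is eliminated.
Round 3: Eli 23, Dana 13, Gus 12. Gus has the fewest and is eliminated.
Round 4: Eli 27, Dana 21. Eli has a majority.

Ana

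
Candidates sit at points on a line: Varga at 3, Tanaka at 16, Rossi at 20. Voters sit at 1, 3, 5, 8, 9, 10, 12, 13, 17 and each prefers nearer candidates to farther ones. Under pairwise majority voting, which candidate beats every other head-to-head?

With single-peaked preferences on a line, the Condorcet winner is the candidate closest to the median voter.
The median voter (position 9) is closest to Varga at 3.
Check: Varga vs Rossi — voters closer to Varga: 6 of 9.

Varga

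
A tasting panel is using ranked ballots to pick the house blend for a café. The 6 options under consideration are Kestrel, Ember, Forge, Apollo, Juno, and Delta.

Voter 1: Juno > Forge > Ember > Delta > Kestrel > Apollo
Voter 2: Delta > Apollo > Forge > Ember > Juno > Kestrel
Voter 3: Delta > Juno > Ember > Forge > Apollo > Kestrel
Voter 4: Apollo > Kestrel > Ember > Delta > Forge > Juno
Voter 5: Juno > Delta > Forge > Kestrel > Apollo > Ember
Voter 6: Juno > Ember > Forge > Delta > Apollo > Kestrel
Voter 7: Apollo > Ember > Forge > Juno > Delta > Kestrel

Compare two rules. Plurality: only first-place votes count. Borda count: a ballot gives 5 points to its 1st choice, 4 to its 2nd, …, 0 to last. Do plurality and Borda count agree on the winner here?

Yes

Plurality first-place counts: Kestrel 0, Ember 0, Forge 0, Apollo 2, Juno 3, Delta 2 → Juno.
Borda totals: Kestrel 7, Ember 19, Forge 19, Apollo 17, Juno 22, Delta 21 → Juno.
The two rules agree on Juno.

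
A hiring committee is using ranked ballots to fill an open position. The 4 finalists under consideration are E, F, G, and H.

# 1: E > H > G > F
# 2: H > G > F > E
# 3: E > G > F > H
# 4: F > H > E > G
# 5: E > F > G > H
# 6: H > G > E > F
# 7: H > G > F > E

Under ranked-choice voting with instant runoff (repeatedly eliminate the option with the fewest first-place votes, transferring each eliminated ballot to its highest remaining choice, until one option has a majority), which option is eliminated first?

Round 1: E 3, H 3, F 1, G 0. G has the fewest and is eliminated.
Round 2: E 3, H 3, F 1. F has the fewest and is eliminated.
Round 3: H 4, E 3. H has a majority.

G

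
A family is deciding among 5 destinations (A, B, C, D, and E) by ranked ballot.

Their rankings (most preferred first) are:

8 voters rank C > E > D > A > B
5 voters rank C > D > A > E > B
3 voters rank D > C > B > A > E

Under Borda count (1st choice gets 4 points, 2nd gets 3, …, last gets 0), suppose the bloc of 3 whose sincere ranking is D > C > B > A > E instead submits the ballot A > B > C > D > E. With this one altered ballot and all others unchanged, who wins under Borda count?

Borda totals with the altered ballot: A 30, B 9, C 58, D 34, E 29.
The winner is unchanged: still C.

C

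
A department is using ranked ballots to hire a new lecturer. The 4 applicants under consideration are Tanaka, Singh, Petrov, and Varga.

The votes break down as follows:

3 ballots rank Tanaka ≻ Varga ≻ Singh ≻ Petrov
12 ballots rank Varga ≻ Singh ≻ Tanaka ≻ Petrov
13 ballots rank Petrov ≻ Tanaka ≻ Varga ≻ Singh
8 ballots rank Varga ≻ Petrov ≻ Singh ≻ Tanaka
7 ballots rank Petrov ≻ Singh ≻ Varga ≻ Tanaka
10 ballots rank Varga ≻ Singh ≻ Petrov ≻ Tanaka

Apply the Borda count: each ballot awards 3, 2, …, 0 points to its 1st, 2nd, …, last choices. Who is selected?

Varga

Borda scores:
  Tanaka: 3·3 + 12·1 + 13·2 + 8·0 + 7·0 + 10·0 = 47
  Singh: 3·1 + 12·2 + 13·0 + 8·1 + 7·2 + 10·2 = 69
  Petrov: 3·0 + 12·0 + 13·3 + 8·2 + 7·3 + 10·1 = 86
  Varga: 3·2 + 12·3 + 13·1 + 8·3 + 7·1 + 10·3 = 116
Varga has the highest total.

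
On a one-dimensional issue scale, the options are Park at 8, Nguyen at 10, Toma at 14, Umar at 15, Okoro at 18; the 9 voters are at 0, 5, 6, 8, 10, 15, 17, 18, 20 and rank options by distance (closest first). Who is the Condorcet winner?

Nguyen

With single-peaked preferences on a line, the Condorcet winner is the candidate closest to the median voter.
The median voter (position 10) is closest to Nguyen at 10.
Check: Nguyen vs Toma — voters closer to Nguyen: 5 of 9.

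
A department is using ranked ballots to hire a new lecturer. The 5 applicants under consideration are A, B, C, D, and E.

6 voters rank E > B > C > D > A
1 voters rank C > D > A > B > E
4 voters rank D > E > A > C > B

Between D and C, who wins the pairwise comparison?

Ballots ranking D above C: 4.
Ballots ranking C above D: 6+1 = 7.
C wins the head-to-head, 7–4.

C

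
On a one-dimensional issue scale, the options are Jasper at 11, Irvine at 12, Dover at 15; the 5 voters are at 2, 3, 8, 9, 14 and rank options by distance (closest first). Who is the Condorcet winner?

Jasper

With single-peaked preferences on a line, the Condorcet winner is the candidate closest to the median voter.
The median voter (position 8) is closest to Jasper at 11.
Check: Jasper vs Irvine — voters closer to Jasper: 4 of 5.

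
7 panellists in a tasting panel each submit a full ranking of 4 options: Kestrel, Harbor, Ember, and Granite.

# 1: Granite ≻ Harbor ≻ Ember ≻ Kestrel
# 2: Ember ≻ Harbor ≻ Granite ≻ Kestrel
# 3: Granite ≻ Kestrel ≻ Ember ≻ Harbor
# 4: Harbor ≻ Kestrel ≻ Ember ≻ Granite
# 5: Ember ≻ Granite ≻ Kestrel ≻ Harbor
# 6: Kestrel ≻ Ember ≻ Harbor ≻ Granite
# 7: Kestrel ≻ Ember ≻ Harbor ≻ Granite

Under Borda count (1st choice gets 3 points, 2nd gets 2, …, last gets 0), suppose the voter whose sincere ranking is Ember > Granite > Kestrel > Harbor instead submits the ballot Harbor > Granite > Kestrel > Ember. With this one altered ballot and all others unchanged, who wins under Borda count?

Borda totals with the altered ballot: Kestrel 11, Harbor 12, Ember 10, Granite 9.
The switch changes the winner from Ember to Harbor.

Harbor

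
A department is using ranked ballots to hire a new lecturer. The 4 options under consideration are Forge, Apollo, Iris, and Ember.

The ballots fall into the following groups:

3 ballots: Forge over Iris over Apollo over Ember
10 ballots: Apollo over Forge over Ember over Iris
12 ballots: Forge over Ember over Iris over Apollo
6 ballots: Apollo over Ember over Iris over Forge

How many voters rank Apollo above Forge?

Ballots ranking Apollo above Forge: 10+6 = 16.
Ballots ranking Forge above Apollo: 3+12 = 15.
So 16 of 31 voters prefer Apollo to Forge.

16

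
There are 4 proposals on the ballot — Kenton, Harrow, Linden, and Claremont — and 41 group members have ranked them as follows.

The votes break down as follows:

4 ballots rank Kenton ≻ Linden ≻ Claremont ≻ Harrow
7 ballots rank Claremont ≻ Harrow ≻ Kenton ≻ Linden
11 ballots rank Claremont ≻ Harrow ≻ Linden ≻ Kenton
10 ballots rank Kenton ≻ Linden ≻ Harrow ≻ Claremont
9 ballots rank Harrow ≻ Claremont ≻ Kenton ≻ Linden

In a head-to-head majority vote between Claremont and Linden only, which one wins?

Claremont

Ballots ranking Claremont above Linden: 7+11+9 = 27.
Ballots ranking Linden above Claremont: 4+10 = 14.
Claremont wins the head-to-head, 27–14.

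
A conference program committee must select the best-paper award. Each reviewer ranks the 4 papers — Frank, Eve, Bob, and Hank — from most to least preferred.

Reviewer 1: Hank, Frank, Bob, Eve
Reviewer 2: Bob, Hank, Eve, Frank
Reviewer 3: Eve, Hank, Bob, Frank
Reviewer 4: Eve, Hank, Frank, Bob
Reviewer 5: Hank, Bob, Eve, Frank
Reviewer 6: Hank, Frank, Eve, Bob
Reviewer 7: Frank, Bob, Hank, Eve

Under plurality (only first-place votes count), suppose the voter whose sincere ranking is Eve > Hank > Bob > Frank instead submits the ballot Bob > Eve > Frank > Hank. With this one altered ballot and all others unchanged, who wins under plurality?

First-place totals with the altered ballot: Frank 1, Eve 1, Bob 2, Hank 3.
The winner is unchanged: still Hank.

Hank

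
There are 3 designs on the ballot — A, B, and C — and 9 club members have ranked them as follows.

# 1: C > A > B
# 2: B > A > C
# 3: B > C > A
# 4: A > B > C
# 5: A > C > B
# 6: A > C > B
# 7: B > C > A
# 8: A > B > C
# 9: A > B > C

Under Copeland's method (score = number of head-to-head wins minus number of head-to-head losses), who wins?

Pairwise results:
  A vs B: A wins 6–3.
  A vs C: A wins 6–3.
  B vs C: B wins 6–3.
Copeland scores (wins − losses):
  A: 2 − 0 = 2
  B: 1 − 1 = 0
  C: 0 − 2 = -2
A has the best Copeland score.

A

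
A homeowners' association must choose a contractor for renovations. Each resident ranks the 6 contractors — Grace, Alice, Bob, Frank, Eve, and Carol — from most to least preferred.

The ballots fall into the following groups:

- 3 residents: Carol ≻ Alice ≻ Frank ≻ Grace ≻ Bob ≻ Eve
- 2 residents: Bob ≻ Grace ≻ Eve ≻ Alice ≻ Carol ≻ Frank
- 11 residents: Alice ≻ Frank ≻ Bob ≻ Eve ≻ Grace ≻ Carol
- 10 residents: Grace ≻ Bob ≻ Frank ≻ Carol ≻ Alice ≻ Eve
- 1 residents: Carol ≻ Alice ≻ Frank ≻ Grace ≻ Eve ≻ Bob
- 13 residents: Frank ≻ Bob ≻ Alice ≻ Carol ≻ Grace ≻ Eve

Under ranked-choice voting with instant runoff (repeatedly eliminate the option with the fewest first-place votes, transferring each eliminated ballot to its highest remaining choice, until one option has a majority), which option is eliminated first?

Round 1: Frank 13, Alice 11, Grace 10, Carol 4, Bob 2, Eve 0. Eve has the fewest and is eliminated.
Round 2: Frank 13, Alice 11, Grace 10, Carol 4, Bob 2. Bob has the fewest and is eliminated.
Round 3: Frank 13, Grace 12, Alice 11, Carol 4. Carol has the fewest and is eliminated.
Round 4: Alice 15, Frank 13, Grace 12. Grace has the fewest and is eliminated.
Round 5: Frank 23, Alice 17. Frank has a majority.

Eve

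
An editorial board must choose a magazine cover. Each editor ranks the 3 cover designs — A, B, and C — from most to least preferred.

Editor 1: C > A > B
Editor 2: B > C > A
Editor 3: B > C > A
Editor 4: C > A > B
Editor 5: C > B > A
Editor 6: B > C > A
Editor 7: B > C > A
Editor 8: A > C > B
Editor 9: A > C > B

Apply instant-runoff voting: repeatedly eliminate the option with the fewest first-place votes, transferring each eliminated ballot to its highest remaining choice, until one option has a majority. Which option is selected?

C

Round 1: B 4, C 3, A 2. A has the fewest and is eliminated.
Round 2: C 5, B 4. C has a majority.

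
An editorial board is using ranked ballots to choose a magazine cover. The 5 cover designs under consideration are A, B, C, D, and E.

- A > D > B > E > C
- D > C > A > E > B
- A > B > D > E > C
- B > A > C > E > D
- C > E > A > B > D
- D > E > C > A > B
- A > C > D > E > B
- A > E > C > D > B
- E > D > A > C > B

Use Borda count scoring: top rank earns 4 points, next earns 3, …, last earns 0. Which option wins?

A

Borda scores:
  A: 4 + 2 + 4 + 3 + 2 + 1 + 4 + 4 + 2 = 26
  B: 2 + 0 + 3 + 4 + 1 + 0 + 0 + 0 + 0 = 10
  C: 0 + 3 + 0 + 2 + 4 + 2 + 3 + 2 + 1 = 17
  D: 3 + 4 + 2 + 0 + 0 + 4 + 2 + 1 + 3 = 19
  E: 1 + 1 + 1 + 1 + 3 + 3 + 1 + 3 + 4 = 18
A has the highest total.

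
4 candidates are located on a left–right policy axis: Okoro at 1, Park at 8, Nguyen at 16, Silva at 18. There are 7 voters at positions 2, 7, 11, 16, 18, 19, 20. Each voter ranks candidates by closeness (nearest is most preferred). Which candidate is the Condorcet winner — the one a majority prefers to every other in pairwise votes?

Nguyen

With single-peaked preferences on a line, the Condorcet winner is the candidate closest to the median voter.
The median voter (position 16) is closest to Nguyen at 16.
Check: Nguyen vs Park — voters closer to Nguyen: 4 of 7.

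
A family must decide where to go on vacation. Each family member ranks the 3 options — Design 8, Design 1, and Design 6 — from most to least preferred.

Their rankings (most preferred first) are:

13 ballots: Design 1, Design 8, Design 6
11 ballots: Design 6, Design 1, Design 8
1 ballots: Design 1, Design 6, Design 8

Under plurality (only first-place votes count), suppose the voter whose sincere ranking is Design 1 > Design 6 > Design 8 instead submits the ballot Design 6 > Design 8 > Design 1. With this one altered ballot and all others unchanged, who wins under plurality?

First-place totals with the altered ballot: Design 8 0, Design 1 13, Design 6 12.
The winner is unchanged: still Design 1.

Design 1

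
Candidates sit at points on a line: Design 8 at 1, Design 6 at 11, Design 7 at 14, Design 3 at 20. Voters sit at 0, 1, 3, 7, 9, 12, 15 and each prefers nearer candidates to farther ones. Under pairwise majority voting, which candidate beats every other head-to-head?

Design 6

With single-peaked preferences on a line, the Condorcet winner is the candidate closest to the median voter.
The median voter (position 7) is closest to Design 6 at 11.
Check: Design 6 vs Design 3 — voters closer to Design 6: 7 of 7.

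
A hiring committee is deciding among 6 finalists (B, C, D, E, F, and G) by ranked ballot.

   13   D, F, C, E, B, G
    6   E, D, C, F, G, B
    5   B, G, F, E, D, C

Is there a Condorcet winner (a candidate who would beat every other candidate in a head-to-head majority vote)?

Head-to-head results (24 voters total):
B vs C: C wins 19–5.
B vs D: D wins 19–5.
B vs E: E wins 19–5.
B vs F: F wins 19–5.
B vs G: B wins 18–6.
C vs D: D wins 24–0.
C vs E: C wins 13–11.
C vs F: F wins 18–6.
C vs G: C wins 19–5.
D vs E: D wins 13–11.
D vs F: D wins 19–5.
D vs G: D wins 19–5.
E vs F: F wins 18–6.
E vs G: E wins 19–5.
F vs G: F wins 19–5.
D beats each rival — B (19–5), C (24–0), E (13–11), F (19–5), G (19–5) — so D is the Condorcet winner.

Yes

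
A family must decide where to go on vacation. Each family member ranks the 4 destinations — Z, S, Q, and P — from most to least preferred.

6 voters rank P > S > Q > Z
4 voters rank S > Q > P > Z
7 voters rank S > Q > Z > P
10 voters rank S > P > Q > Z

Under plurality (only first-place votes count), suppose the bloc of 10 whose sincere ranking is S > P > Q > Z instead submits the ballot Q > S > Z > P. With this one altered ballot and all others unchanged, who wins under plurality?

S

First-place totals with the altered ballot: Z 0, S 11, Q 10, P 6.
The winner is unchanged: still S.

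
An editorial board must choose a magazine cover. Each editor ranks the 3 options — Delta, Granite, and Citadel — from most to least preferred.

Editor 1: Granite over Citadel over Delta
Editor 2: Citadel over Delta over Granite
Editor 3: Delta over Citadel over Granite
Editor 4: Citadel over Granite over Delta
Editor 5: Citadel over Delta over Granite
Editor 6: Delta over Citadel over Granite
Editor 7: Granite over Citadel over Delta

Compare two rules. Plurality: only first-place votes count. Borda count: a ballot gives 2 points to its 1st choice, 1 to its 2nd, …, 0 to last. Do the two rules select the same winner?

Yes

Plurality first-place counts: Delta 2, Granite 2, Citadel 3 → Citadel.
Borda totals: Delta 6, Granite 5, Citadel 10 → Citadel.
The two rules agree on Citadel.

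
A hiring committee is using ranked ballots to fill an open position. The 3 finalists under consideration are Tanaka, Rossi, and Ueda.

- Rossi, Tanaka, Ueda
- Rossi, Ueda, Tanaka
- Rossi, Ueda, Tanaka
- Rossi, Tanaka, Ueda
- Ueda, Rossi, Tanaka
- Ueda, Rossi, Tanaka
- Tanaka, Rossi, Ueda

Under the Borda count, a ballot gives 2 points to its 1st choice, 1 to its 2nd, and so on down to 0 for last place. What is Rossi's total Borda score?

11

Borda scores:
  Tanaka: 1 + 0 + 0 + 1 + 0 + 0 + 2 = 4
  Rossi: 2 + 2 + 2 + 2 + 1 + 1 + 1 = 11
  Ueda: 0 + 1 + 1 + 0 + 2 + 2 + 0 = 6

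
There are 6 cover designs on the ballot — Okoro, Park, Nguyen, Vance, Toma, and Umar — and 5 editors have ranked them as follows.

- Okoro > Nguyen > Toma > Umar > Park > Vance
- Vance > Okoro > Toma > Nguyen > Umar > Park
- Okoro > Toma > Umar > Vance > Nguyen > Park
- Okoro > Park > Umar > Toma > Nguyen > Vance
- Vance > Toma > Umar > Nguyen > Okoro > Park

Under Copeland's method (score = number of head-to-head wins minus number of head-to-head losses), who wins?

Pairwise results:
  Okoro vs Park: Okoro wins 5–0.
  Okoro vs Nguyen: Okoro wins 4–1.
  Okoro vs Vance: Okoro wins 3–2.
  Okoro vs Toma: Okoro wins 4–1.
  Okoro vs Umar: Okoro wins 4–1.
  Park vs Nguyen: Nguyen wins 4–1.
  Park vs Vance: Vance wins 3–2.
  Park vs Toma: Toma wins 4–1.
  Park vs Umar: Umar wins 4–1.
  Nguyen vs Vance: Vance wins 3–2.
  Nguyen vs Toma: Toma wins 4–1.
  Nguyen vs Umar: Umar wins 3–2.
  Vance vs Toma: Toma wins 3–2.
  Vance vs Umar: Umar wins 3–2.
  Toma vs Umar: Toma wins 4–1.
Copeland scores (wins − losses):
  Okoro: 5 − 0 = 5
  Park: 0 − 5 = -5
  Nguyen: 1 − 4 = -3
  Vance: 2 − 3 = -1
  Toma: 4 − 1 = 3
  Umar: 3 − 2 = 1
Okoro has the best Copeland score.

Okoro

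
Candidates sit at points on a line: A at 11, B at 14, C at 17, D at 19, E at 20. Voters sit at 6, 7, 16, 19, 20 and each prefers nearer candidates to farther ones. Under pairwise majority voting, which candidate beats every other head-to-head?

With single-peaked preferences on a line, the Condorcet winner is the candidate closest to the median voter.
The median voter (position 16) is closest to C at 17.
Check: C vs D — voters closer to C: 3 of 5.

C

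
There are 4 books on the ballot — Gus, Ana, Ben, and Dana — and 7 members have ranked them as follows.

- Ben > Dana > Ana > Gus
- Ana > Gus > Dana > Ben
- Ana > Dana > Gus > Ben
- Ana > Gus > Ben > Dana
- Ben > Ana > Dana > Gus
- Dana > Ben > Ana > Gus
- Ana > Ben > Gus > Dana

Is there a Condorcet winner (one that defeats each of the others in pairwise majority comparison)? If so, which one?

Ana

Head-to-head results (7 voters total):
Gus vs Ana: Ana wins 7–0.
Gus vs Ben: Ben wins 4–3.
Gus vs Dana: Dana wins 4–3.
Ana vs Ben: Ana wins 4–3.
Ana vs Dana: Ana wins 5–2.
Ben vs Dana: Ben wins 4–3.
Ana beats each rival — Gus (7–0), Ben (4–3), Dana (5–2) — so Ana is the Condorcet winner.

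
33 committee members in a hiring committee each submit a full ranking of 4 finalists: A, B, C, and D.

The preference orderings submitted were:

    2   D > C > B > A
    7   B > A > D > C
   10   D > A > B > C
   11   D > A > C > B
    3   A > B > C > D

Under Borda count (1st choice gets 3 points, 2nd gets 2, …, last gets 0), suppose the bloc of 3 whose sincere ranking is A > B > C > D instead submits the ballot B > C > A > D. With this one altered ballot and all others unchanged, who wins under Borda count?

Borda totals with the altered ballot: A 59, B 42, C 21, D 76.
The winner is unchanged: still D.

D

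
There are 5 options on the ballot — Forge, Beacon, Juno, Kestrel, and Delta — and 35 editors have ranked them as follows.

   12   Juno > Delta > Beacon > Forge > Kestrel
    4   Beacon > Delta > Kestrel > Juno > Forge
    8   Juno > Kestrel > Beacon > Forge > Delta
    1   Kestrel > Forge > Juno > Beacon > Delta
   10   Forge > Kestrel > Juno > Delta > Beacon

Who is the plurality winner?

First-place vote totals:
  Forge: 10
  Beacon: 4
  Juno: 20
  Kestrel: 1
  Delta: 0
Juno has the most first-place votes.

Juno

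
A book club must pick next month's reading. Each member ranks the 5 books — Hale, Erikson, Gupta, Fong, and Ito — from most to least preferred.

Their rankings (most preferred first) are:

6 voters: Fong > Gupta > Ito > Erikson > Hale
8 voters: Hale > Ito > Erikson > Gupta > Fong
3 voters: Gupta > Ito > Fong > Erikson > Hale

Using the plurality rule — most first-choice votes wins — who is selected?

Hale

First-place vote totals:
  Hale: 8
  Erikson: 0
  Gupta: 3
  Fong: 6
  Ito: 0
Hale has the most first-place votes.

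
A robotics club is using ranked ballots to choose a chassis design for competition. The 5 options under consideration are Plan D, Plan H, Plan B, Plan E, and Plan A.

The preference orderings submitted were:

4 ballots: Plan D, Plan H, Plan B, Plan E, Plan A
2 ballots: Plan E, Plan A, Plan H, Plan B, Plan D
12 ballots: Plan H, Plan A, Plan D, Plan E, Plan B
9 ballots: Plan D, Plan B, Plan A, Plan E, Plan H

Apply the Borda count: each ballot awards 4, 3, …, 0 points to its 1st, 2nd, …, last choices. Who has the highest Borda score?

Borda scores:
  Plan D: 4·4 + 2·0 + 12·2 + 9·4 = 76
  Plan H: 4·3 + 2·2 + 12·4 + 9·0 = 64
  Plan B: 4·2 + 2·1 + 12·0 + 9·3 = 37
  Plan E: 4·1 + 2·4 + 12·1 + 9·1 = 33
  Plan A: 4·0 + 2·3 + 12·3 + 9·2 = 60
Plan D has the highest total.

Plan D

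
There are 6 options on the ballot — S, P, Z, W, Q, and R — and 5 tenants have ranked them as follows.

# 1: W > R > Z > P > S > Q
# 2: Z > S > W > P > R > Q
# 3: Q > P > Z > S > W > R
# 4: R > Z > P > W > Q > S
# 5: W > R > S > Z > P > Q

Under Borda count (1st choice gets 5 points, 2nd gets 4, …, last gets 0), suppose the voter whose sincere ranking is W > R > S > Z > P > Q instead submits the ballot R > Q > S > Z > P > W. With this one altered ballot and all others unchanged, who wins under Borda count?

Z

Borda totals with the altered ballot: S 10, P 12, Z 17, W 11, Q 10, R 15.
The winner is unchanged: still Z.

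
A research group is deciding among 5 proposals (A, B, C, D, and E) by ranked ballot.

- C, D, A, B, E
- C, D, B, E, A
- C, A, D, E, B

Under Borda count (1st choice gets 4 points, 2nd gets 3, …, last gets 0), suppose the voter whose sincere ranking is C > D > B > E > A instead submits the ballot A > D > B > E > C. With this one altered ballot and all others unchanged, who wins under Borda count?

Borda totals with the altered ballot: A 9, B 3, C 8, D 8, E 2.
The switch changes the winner from C to A.

A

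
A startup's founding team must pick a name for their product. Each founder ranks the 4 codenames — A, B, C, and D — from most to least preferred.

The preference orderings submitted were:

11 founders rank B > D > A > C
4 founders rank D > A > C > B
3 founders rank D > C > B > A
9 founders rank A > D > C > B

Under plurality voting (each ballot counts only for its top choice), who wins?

First-place vote totals:
  A: 9
  B: 11
  C: 0
  D: 7
B has the most first-place votes.

B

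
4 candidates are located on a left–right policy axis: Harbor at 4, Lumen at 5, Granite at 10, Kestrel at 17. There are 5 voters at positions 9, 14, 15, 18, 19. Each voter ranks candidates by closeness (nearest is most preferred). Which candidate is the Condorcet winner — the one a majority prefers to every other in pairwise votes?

Kestrel

With single-peaked preferences on a line, the Condorcet winner is the candidate closest to the median voter.
The median voter (position 15) is closest to Kestrel at 17.
Check: Kestrel vs Lumen — voters closer to Kestrel: 4 of 5.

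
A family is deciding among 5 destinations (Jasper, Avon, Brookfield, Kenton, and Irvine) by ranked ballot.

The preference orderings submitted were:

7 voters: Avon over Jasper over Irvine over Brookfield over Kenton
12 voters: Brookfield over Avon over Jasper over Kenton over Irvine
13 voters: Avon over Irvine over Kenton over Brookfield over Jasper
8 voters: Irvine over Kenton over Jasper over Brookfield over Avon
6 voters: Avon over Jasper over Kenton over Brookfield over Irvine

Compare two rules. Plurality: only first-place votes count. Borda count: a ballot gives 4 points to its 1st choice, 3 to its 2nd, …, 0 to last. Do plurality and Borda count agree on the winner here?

Plurality first-place counts: Jasper 0, Avon 26, Brookfield 12, Kenton 0, Irvine 8 → Avon.
Borda totals: Jasper 79, Avon 140, Brookfield 82, Kenton 74, Irvine 85 → Avon.
The two rules agree on Avon.

Yes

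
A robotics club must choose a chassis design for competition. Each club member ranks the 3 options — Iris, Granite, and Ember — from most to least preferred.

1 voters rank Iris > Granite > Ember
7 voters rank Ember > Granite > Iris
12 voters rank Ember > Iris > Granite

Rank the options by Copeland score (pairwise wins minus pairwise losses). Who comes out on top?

Ember

Pairwise results:
  Iris vs Granite: Iris wins 13–7.
  Iris vs Ember: Ember wins 19–1.
  Granite vs Ember: Ember wins 19–1.
Copeland scores (wins − losses):
  Iris: 1 − 1 = 0
  Granite: 0 − 2 = -2
  Ember: 2 − 0 = 2
Ember has the best Copeland score.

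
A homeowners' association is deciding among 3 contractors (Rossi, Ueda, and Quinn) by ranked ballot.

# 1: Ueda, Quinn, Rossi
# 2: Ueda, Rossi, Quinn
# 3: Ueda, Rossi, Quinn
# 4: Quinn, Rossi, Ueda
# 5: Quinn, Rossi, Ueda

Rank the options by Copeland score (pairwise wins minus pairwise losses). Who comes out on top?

Ueda

Pairwise results:
  Rossi vs Ueda: Ueda wins 3–2.
  Rossi vs Quinn: Quinn wins 3–2.
  Ueda vs Quinn: Ueda wins 3–2.
Copeland scores (wins − losses):
  Rossi: 0 − 2 = -2
  Ueda: 2 − 0 = 2
  Quinn: 1 − 1 = 0
Ueda has the best Copeland score.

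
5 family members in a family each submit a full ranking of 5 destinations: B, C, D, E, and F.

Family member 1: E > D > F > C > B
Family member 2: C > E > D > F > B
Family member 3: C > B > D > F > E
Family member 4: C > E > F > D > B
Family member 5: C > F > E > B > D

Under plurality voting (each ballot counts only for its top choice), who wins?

First-place vote totals:
  B: 0
  C: 4
  D: 0
  E: 1
  F: 0
C has the most first-place votes.

C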